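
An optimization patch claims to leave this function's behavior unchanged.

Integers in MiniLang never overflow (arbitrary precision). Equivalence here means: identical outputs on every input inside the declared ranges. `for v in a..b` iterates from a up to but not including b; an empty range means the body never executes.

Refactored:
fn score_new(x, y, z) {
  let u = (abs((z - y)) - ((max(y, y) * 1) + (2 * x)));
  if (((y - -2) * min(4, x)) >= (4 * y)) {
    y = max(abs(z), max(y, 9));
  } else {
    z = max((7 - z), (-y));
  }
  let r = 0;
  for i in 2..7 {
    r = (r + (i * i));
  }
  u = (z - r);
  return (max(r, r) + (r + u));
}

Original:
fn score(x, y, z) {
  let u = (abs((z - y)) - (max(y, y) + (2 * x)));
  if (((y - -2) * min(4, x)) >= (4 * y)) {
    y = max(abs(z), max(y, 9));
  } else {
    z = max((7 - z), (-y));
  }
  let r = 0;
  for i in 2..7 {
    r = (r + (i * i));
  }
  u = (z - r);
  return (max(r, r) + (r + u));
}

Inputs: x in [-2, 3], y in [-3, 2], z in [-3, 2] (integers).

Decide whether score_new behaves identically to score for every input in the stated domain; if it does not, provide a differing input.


Changes here: arithmetic usage differs, and constant usage differs; the full 216-point sweep finds no disagreement.
verdict: equivalent


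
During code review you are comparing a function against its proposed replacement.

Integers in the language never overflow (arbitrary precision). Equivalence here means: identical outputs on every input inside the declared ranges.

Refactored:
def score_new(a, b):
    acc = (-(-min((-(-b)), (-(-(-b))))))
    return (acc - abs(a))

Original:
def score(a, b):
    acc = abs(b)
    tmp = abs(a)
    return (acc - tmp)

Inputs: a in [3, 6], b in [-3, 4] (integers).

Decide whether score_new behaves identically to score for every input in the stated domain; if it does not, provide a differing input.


The rewrite breaks on a=3, b=-3, where the results are 0 and -6.
score: acc becomes 3; next tmp becomes 3; next final value 0
score_new: acc becomes -3; next final value -6
verdict: not equivalent; witness: a=3, b=-3


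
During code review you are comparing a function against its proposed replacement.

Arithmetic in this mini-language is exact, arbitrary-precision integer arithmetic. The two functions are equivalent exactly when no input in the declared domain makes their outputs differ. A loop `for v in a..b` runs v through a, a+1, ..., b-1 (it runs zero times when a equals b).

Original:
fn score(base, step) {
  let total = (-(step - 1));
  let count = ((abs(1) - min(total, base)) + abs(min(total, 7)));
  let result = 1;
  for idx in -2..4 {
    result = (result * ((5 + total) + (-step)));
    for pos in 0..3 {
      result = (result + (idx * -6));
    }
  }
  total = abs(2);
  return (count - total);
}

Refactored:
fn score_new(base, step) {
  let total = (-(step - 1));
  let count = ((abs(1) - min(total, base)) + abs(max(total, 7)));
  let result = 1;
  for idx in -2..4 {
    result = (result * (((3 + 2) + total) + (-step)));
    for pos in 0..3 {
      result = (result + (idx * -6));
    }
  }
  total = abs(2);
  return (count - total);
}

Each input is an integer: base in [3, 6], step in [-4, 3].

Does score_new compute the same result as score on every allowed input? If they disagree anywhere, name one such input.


These are not equivalent — on base=3, step=-4 the outputs split (1 vs 3).
score: total := 5 | count := 3 | result := 1 | iter idx=-2: | result := 14 | iter pos=0: | result := 26 | iter pos=1: | result := 38 | iter pos=2: | result := 50 | iter idx=-1: | result := 700 | iter pos=0: | result := 706 | iter pos=1: | result := 712 | iter pos=2: | result := 718 | iter idx=0: | result := 10052 | iter pos=0: | result := 10052 | iter pos=1: | result := 10052 | iter pos=2: | result := 10052 | iter idx=1: | result := 140728 | iter pos=0: | result := 140722 | iter pos=1: | result := 140716 | iter pos=2: | result := 140710 | iter idx=2: | result := 1969940 | iter pos=0: | result := 1969928 | iter pos=1: | result := 1969916 | iter pos=2: | result := 1969904 | iter idx=3: | result := 27578656 | iter pos=0: | result := 27578638 | iter pos=1: | result := 27578620 | iter pos=2: | result := 27578602 | total := 2 | result 1
score_new: total := 5 | count := 5 | result := 1 | iter idx=-2: | result := 14 | iter pos=0: | result := 26 | iter pos=1: | result := 38 | iter pos=2: | result := 50 | iter idx=-1: | result := 700 | iter pos=0: | result := 706 | iter pos=1: | result := 712 | iter pos=2: | result := 718 | iter idx=0: | result := 10052 | iter pos=0: | result := 10052 | iter pos=1: | result := 10052 | iter pos=2: | result := 10052 | iter idx=1: | result := 140728 | iter pos=0: | result := 140722 | iter pos=1: | result := 140716 | iter pos=2: | result := 140710 | iter idx=2: | result := 1969940 | iter pos=0: | result := 1969928 | iter pos=1: | result := 1969916 | iter pos=2: | result := 1969904 | iter idx=3: | result := 27578656 | iter pos=0: | result := 27578638 | iter pos=1: | result := 27578620 | iter pos=2: | result := 27578602 | total := 2 | result 3
verdict: not equivalent; witness: base=3, step=-4


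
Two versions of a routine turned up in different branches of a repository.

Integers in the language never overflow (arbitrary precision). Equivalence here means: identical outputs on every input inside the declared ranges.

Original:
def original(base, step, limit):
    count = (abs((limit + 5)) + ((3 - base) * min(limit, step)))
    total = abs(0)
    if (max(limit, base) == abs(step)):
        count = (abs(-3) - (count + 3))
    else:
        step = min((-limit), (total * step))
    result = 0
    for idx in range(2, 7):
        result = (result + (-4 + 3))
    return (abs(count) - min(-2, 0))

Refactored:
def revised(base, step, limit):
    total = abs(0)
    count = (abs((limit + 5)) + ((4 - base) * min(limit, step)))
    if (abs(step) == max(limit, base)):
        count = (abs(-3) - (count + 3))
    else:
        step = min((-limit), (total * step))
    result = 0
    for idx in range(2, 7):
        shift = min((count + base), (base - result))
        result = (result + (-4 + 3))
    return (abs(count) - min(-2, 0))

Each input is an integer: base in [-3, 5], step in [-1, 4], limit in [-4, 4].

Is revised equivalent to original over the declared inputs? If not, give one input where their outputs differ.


Not equivalent: base=-3, step=-1, limit=-4 separates them (25 vs 29).
original: count := -23 | total := 0 | (max(limit, base) == abs(step)): false | step := 0 | result := 0 | iter idx=2: | result := -1 | iter idx=3: | result := -2 | iter idx=4: | result := -3 | iter idx=5: | result := -4 | iter idx=6: | result := -5 | result 25
revised: total := 0 | count := -27 | (abs(step) == max(limit, base)): false | step := 0 | result := 0 | iter idx=2: | shift := -30 | result := -1 | iter idx=3: | shift := -30 | result := -2 | iter idx=4: | shift := -30 | result := -3 | iter idx=5: | shift := -30 | result := -4 | iter idx=6: | shift := -30 | result := -5 | result 29
verdict: not equivalent; witness: base=-3, step=-1, limit=-4


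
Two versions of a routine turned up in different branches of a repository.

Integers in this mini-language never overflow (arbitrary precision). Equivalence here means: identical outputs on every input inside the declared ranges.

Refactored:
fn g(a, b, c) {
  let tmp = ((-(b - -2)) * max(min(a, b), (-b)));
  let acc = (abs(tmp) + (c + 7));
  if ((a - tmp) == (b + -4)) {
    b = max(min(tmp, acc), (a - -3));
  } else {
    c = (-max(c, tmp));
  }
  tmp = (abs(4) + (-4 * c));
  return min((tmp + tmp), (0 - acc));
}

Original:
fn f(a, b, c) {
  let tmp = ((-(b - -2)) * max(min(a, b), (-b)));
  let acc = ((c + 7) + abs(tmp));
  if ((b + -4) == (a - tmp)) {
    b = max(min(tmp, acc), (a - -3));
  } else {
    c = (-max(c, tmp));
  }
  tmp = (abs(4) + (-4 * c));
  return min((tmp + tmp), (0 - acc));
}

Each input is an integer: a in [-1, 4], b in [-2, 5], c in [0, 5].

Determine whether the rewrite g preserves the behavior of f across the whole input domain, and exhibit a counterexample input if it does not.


Equivalent — the differences include same computation, different form, yet no declared input distinguishes the two.
Spot check at a=0, b=1, c=4 — f: tmp becomes 0; next acc becomes 11; next ((b + -4) == (a - tmp)) evaluates to false; next c becomes -4; next tmp becomes 20; next final value -11. g: tmp becomes 0; next acc becomes 11; next ((a - tmp) == (b + -4)) evaluates to false; next c becomes -4; next tmp becomes 20; next final value -11. Both give -11.
Every one of the 288 inputs gives matching results.
verdict: equivalent


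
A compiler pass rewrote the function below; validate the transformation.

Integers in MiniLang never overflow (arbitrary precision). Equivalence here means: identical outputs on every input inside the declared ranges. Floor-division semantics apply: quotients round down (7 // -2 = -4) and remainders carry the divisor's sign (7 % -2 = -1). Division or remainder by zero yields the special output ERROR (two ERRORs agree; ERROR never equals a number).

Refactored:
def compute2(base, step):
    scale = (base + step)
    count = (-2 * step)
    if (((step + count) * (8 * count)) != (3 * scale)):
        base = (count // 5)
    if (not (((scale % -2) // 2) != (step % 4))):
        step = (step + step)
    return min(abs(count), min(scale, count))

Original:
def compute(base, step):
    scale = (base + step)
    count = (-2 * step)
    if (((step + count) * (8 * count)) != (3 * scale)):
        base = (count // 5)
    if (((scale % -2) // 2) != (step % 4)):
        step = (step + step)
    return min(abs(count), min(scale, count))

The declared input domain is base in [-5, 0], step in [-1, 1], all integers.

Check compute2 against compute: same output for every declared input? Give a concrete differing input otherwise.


Equivalent. One difference looks behavioral, but it never changes the outcome for any declared input.
Every one of the 18 inputs gives matching results.
One worked example (base=-3, step=1) — compute: scale = -2; count = -2; (((step + count) * (8 * count)) != (3 * scale)) -> true; base = -1; (((scale % -2) // 2) != (step % 4)) -> true; step = 2; return -2; compute2: scale = -2; count = -2; (((step + count) * (8 * count)) != (3 * scale)) -> true; base = -1; (not (((scale % -2) // 2) != (step % 4))) -> false; return -2; agreement on -2.
verdict: equivalent


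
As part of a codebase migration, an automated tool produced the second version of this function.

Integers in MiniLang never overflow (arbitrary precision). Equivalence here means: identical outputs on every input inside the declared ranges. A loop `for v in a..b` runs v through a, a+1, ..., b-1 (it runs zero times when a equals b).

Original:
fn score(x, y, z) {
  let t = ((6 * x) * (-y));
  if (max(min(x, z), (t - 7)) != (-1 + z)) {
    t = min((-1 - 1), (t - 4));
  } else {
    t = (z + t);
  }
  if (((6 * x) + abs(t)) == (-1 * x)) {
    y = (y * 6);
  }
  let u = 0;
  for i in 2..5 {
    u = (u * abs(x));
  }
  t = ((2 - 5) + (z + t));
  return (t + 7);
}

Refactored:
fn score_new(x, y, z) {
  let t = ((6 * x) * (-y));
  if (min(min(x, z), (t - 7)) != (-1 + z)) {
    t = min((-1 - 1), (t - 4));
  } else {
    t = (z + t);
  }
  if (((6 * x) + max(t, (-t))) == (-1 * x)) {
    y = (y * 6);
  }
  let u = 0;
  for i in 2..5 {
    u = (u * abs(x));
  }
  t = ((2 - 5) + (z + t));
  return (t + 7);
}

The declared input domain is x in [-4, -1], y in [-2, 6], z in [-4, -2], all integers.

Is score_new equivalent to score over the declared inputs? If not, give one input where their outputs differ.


These are not equivalent — on x=-4, y=-2, z=-3 the outputs split (-50 vs -51).
score: t becomes -48; next (max(min(x, z), (t - 7)) != (-1 + z)) evaluates to false; next t becomes -51; next (((6 * x) + abs(t)) == (-1 * x)) evaluates to false; next u becomes 0; next at i=2:; next u becomes 0; next at i=3:; next u becomes 0; next at i=4:; next u becomes 0; next t becomes -57; next final value -50
score_new: t becomes -48; next (min(min(x, z), (t - 7)) != (-1 + z)) evaluates to true; next t becomes -52; next (((6 * x) + max(t, (-t))) == (-1 * x)) evaluates to false; next u becomes 0; next at i=2:; next u becomes 0; next at i=3:; next u becomes 0; next at i=4:; next u becomes 0; next t becomes -58; next final value -51
verdict: not equivalent; witness: x=-4, y=-2, z=-3


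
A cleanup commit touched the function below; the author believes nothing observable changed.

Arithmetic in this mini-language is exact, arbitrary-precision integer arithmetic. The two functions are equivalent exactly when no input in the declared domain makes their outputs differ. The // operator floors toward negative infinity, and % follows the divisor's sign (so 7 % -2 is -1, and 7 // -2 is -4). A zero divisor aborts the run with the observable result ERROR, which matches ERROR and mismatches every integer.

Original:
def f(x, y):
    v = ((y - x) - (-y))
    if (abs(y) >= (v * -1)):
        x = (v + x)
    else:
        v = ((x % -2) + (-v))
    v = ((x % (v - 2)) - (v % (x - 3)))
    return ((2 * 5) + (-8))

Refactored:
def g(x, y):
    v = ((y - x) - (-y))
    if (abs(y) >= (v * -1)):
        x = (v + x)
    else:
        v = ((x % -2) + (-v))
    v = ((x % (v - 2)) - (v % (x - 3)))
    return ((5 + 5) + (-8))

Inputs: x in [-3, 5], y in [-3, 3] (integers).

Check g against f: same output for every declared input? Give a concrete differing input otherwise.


This is a faithful refactor — arithmetic usage differs, plus constant usage differs, but the computed results match everywhere.
One worked example (x=2, y=1) — f: v = 0; (abs(y) >= (v * -1)) -> true; x = 2; v = 0; return 2; g: v = 0; (abs(y) >= (v * -1)) -> true; x = 2; v = 0; return 2; agreement on 2.
Sweeping the whole domain (63 inputs) finds no disagreement.
verdict: equivalent


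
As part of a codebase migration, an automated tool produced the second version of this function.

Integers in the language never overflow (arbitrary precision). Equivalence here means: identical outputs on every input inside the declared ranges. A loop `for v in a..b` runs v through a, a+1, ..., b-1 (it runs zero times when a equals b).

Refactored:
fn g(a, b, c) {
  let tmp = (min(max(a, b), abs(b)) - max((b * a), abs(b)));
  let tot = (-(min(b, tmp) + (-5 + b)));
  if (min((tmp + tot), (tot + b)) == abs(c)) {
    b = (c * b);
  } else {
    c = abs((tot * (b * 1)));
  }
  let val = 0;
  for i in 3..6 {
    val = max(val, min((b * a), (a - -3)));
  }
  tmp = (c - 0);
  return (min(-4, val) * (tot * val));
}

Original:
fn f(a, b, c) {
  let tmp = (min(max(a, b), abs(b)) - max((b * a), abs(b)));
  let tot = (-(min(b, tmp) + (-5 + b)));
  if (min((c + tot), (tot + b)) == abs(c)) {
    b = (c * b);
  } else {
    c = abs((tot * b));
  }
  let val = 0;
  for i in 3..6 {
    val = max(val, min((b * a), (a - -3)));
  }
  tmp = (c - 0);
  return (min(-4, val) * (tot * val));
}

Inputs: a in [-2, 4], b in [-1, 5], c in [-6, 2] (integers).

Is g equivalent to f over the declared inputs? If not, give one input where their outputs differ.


The rewrite breaks on a=-2, b=-1, c=-6, where the results are -36 and 0.
f: tmp becomes -3; next tot becomes 9; next (min((c + tot), (tot + b)) == abs(c)) evaluates to false; next c becomes 9; next val becomes 0; next at i=3:; next val becomes 1; next at i=4:; next val becomes 1; next at i=5:; next val becomes 1; next tmp becomes 9; next final value -36
g: tmp becomes -3; next tot becomes 9; next (min((tmp + tot), (tot + b)) == abs(c)) evaluates to true; next b becomes 6; next val becomes 0; next at i=3:; next val becomes 0; next at i=4:; next val becomes 0; next at i=5:; next val becomes 0; next tmp becomes -6; next final value 0
verdict: not equivalent; witness: a=-2, b=-1, c=-6


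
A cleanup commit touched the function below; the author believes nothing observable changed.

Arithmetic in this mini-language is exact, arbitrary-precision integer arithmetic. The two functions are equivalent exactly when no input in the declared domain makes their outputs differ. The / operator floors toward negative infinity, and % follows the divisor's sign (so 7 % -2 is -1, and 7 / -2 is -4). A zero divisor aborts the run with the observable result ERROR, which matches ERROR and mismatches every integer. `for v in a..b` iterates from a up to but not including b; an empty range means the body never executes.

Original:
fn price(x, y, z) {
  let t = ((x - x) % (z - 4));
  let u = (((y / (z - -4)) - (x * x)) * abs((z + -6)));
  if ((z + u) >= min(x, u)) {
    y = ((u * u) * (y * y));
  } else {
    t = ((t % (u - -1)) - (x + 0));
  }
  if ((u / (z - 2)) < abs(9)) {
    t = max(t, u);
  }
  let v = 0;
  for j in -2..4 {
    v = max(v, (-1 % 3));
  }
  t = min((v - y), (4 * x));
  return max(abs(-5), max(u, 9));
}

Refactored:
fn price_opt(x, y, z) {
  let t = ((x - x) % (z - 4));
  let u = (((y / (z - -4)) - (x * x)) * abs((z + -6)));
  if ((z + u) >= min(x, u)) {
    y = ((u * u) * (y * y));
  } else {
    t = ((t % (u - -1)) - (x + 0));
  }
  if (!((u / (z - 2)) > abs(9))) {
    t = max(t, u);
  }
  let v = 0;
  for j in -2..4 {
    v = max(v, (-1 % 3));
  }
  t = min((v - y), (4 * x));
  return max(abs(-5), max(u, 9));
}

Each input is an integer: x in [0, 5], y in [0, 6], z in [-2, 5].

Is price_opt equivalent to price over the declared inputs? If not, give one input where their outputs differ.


The suspicious-looking change has no observable effect anywhere in the declared ranges.
One worked example (x=0, y=0, z=1) — price: t becomes 0; next u becomes 0; next ((z + u) >= min(x, u)) evaluates to true; next y becomes 0; next ((u / (z - 2)) < abs(9)) evaluates to true; next t becomes 0; next v becomes 0; next at j=-2:; next v becomes 2; next at j=-1:; next v becomes 2; next at j=0:; next v becomes 2; next at j=1:; next v becomes 2; next at j=2:; next v becomes 2; next at j=3:; next v becomes 2; next t becomes 0; next final value 9; price_opt: t becomes 0; next u becomes 0; next ((z + u) >= min(x, u)) evaluates to true; next y becomes 0; next (!((u / (z - 2)) > abs(9))) evaluates to true; next t becomes 0; next v becomes 0; next at j=-2:; next v becomes 2; next at j=-1:; next v becomes 2; next at j=0:; next v becomes 2; next at j=1:; next v becomes 2; next at j=2:; next v becomes 2; next at j=3:; next v becomes 2; next t becomes 0; next final value 9; agreement on 9.
Across all 336 domain points the two functions coincide.
verdict: equivalent


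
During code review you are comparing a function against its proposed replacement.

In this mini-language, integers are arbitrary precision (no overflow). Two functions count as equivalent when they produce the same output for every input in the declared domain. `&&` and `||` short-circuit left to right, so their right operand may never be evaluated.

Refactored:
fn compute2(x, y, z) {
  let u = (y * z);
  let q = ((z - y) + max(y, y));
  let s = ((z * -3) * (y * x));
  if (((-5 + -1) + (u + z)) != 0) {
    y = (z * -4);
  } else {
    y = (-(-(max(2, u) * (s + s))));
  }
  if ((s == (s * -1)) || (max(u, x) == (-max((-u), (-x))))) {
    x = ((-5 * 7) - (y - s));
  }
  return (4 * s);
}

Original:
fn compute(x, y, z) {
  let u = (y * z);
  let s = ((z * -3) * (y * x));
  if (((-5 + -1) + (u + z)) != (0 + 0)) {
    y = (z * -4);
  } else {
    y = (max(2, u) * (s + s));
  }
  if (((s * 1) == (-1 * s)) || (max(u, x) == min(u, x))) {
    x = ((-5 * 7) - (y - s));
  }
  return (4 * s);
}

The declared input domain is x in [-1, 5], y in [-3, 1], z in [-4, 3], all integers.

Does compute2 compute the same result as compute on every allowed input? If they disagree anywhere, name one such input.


Changes here: constant usage differs; arithmetic usage differs; local variable names differ; statement counts differ; min/max/abs usage differs; the full 280-point sweep finds no disagreement.
verdict: equivalent


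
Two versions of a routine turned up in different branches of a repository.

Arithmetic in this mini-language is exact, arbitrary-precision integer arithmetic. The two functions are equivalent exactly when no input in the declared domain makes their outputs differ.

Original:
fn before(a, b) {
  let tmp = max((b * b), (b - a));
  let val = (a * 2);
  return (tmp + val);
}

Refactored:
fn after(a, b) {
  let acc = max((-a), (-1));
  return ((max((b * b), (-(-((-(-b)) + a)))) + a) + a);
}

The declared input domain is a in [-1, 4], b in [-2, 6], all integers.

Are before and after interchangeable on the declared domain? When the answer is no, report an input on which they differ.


Consider the input a=-1, b=0.
before: tmp becomes 1; next val becomes -2; next final value -1
after: acc becomes 1; next final value -2
-1 != -2, so the rewrite changes behavior.
verdict: not equivalent; witness: a=-1, b=0


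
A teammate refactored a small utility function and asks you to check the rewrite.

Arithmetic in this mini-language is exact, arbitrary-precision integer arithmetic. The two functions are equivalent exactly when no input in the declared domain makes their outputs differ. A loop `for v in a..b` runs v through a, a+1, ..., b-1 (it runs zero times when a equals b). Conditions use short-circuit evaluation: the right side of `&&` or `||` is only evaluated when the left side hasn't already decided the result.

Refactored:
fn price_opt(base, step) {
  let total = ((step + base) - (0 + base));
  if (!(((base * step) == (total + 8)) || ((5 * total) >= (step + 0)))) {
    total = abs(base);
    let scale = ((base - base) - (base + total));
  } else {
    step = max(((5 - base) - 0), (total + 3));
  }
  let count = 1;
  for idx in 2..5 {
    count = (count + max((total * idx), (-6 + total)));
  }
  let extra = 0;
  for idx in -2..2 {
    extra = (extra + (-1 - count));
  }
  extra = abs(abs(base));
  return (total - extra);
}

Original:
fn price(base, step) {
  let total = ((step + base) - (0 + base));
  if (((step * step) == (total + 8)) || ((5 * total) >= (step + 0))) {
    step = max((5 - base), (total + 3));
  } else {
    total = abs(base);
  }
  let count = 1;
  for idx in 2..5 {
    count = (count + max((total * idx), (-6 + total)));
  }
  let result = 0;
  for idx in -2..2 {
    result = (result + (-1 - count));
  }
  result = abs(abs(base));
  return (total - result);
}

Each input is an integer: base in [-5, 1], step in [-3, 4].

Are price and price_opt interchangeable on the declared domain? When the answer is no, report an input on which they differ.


There is a counterexample at base=-3, step=-2: 0 on one side, -5 on the other.
price: total := -2 | (((step * step) == (total + 8)) || ((5 * total) >= (step + 0))): false | total := 3 | count := 1 | iter idx=2: | count := 7 | iter idx=3: | count := 16 | iter idx=4: | count := 28 | result := 0 | iter idx=-2: | result := -29 | iter idx=-1: | result := -58 | iter idx=0: | result := -87 | iter idx=1: | result := -116 | result := 3 | result 0
price_opt: total := -2 | (!(((base * step) == (total + 8)) || ((5 * total) >= (step + 0)))): false | step := 8 | count := 1 | iter idx=2: | count := -3 | iter idx=3: | count := -9 | iter idx=4: | count := -17 | extra := 0 | iter idx=-2: | extra := 16 | iter idx=-1: | extra := 32 | iter idx=0: | extra := 48 | iter idx=1: | extra := 64 | extra := 3 | result -5
verdict: not equivalent; witness: base=-3, step=-2


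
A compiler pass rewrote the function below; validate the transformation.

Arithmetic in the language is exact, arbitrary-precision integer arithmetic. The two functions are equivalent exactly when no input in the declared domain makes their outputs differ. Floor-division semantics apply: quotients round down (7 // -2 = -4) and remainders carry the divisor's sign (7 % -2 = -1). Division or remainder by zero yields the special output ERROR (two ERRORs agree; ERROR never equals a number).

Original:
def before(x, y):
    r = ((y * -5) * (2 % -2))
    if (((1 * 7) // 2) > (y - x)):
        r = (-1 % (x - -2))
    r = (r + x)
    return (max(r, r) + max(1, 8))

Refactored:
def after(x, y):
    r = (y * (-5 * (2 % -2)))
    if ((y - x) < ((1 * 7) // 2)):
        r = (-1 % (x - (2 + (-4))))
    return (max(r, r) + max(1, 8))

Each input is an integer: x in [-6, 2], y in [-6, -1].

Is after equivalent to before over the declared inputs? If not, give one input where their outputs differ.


Run the pair on x=-6, y=-6.
before: r=0, then (((1 * 7) // 2) > (y - x)) is true, then r=-1, then r=-7, then returns 1
after: r=0, then ((y - x) < ((1 * 7) // 2)) is true, then r=-1, then returns 7
1 != 7, so the rewrite changes behavior.
verdict: not equivalent; witness: x=-6, y=-6


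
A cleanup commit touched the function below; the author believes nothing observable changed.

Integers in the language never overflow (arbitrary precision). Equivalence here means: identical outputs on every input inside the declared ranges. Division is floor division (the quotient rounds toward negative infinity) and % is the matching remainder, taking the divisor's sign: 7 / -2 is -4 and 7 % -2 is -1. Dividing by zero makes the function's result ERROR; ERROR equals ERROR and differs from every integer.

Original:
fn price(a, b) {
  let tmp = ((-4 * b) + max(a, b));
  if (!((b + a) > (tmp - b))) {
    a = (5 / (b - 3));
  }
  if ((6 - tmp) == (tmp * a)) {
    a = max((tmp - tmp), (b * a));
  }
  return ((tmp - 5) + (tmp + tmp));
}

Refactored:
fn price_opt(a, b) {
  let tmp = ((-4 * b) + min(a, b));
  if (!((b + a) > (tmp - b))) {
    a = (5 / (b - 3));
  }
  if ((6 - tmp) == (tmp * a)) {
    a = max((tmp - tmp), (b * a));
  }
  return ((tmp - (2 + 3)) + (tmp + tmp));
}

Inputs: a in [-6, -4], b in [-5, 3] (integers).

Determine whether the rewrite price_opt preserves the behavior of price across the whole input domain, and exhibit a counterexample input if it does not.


There is a counterexample at a=-6, b=-5: 40 on one side, 37 on the other.
price: tmp = 15; (!((b + a) > (tmp - b))) -> true; a = -1; ((6 - tmp) == (tmp * a)) -> false; return 40
price_opt: tmp = 14; (!((b + a) > (tmp - b))) -> true; a = -1; ((6 - tmp) == (tmp * a)) -> false; return 37
verdict: not equivalent; witness: a=-6, b=-5


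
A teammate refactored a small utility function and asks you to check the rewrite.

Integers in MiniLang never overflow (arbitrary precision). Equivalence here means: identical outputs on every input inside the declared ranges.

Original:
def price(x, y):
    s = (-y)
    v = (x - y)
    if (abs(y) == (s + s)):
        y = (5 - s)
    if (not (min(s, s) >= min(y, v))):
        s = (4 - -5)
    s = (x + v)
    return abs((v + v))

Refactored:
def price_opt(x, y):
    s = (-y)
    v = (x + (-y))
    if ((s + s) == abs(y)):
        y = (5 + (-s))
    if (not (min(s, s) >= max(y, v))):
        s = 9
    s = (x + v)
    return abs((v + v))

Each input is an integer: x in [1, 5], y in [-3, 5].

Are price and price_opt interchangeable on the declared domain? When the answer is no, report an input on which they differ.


Equivalent. The suspicious edit (`min(y, v)` became `max(y, v)`) never changes the result for any input inside the declared domain.
Checked all 45 inputs in the declared domain: the outputs agree on every one.
As a probe, take x=3, y=5: price runs s := -5 | v := -2 | (abs(y) == (s + s)): false | (not (min(s, s) >= min(y, v))): true | s := 9 | s := 1 | result 4; price_opt runs s := -5 | v := -2 | ((s + s) == abs(y)): false | (not (min(s, s) >= max(y, v))): true | s := 9 | s := 1 | result 4; both end at 4.
verdict: equivalent


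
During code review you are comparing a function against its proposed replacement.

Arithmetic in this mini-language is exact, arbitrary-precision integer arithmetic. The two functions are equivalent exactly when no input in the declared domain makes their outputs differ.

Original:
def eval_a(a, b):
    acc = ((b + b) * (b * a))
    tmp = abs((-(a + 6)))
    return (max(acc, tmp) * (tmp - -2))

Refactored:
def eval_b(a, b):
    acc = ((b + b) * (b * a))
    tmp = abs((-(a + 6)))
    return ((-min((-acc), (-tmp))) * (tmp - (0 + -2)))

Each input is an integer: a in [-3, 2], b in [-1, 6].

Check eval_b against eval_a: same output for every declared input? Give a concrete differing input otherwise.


Side by side, the visible changes include: min/max/abs usage differs; constant usage differs; arithmetic usage differs.
One worked example (a=2, b=5) — eval_a: acc := 100 | tmp := 8 | result 1000; eval_b: acc := 100 | tmp := 8 | result 1000; agreement on 1000.
An exhaustive pass over the 48 declared inputs shows identical outputs.
verdict: equivalent


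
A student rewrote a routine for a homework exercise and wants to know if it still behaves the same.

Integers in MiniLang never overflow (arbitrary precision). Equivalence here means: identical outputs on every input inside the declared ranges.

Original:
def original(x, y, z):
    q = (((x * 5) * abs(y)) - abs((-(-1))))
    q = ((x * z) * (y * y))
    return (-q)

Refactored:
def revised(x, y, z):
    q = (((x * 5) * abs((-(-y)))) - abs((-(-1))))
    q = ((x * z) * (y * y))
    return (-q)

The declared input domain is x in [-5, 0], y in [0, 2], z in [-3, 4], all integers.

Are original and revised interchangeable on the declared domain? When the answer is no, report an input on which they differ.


Behavior is preserved: although same computation, different form, the outputs never diverge.
Spot check at x=-4, y=1, z=-2 — original: q=-21, then q=8, then returns -8. revised: q=-21, then q=8, then returns -8. Both give -8.
Sweeping the whole domain (144 inputs) finds no disagreement.
verdict: equivalent


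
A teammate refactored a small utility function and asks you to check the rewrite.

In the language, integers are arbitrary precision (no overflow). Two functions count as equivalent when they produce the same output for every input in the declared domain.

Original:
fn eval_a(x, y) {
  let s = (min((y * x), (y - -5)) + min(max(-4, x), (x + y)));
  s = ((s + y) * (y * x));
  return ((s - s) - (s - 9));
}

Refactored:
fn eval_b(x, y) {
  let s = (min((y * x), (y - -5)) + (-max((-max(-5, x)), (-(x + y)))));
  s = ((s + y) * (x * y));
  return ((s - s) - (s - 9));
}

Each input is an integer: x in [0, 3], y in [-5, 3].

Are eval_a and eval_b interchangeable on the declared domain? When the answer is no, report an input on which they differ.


Equivalent. The suspicious edit (`-4` became `-5`) never changes the result for any input inside the declared domain.
Checked all 36 inputs in the declared domain: the outputs agree on every one.
As a probe, take x=2, y=2: eval_a runs s = 6; s = 32; return -23; eval_b runs s = 6; s = 32; return -23; both end at -23.
verdict: equivalent


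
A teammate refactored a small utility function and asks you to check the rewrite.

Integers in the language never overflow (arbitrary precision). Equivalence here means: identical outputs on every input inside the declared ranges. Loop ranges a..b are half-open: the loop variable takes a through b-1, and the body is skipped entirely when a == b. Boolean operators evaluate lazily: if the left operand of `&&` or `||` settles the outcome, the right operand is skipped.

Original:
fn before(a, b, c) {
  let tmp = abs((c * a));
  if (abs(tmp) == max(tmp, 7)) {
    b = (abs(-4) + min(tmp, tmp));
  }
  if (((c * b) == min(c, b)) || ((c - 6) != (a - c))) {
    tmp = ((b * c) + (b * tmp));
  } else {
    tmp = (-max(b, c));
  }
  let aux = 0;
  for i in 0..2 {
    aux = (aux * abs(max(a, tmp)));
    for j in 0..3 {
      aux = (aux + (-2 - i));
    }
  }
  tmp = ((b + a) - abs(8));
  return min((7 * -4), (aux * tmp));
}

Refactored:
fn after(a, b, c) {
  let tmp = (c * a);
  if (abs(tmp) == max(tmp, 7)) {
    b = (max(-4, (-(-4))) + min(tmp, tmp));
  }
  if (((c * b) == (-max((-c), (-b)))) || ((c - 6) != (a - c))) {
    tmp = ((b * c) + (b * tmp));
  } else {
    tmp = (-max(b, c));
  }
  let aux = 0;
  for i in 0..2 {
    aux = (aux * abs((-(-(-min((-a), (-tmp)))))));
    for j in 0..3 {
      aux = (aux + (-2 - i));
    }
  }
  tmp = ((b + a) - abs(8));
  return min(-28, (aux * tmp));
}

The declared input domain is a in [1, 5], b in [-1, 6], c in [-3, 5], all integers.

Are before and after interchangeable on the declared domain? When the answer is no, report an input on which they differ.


These are not equivalent — on a=3, b=-1, c=-3 the outputs split (-3816 vs -28).
before: tmp = 9; (abs(tmp) == max(tmp, 7)) -> true; b = 13; (((c * b) == min(c, b)) || ((c - 6) != (a - c))) -> true; tmp = 78; aux = 0; [i=0]; aux = 0; [j=0]; aux = -2; [j=1]; aux = -4; [j=2]; aux = -6; [i=1]; aux = -468; [j=0]; aux = -471; [j=1]; aux = -474; [j=2]; aux = -477; tmp = 8; return -3816
after: tmp = -9; (abs(tmp) == max(tmp, 7)) -> false; (((c * b) == (-max((-c), (-b)))) || ((c - 6) != (a - c))) -> true; tmp = 12; aux = 0; [i=0]; aux = 0; [j=0]; aux = -2; [j=1]; aux = -4; [j=2]; aux = -6; [i=1]; aux = -72; [j=0]; aux = -75; [j=1]; aux = -78; [j=2]; aux = -81; tmp = -6; return -28
verdict: not equivalent; witness: a=3, b=-1, c=-3


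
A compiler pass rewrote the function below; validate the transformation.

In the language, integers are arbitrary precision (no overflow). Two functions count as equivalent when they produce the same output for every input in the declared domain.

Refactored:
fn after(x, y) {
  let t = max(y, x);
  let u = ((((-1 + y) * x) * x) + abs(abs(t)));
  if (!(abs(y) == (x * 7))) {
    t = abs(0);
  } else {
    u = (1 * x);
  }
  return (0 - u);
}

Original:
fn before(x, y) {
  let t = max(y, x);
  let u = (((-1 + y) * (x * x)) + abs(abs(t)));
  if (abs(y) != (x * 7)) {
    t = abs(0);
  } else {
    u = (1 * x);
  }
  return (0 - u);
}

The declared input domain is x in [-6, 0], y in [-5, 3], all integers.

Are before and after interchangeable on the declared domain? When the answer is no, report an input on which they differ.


Comparing the listings, the differences include: boolean connective usage differs, and comparison usage differs.
As a probe, take x=-3, y=-4: before runs t := -3 | u := -42 | (abs(y) != (x * 7)): true | t := 0 | result 42; after runs t := -3 | u := -42 | (!(abs(y) == (x * 7))): true | t := 0 | result 42; both end at 42.
Sweeping the whole domain (63 inputs) finds no disagreement.
verdict: equivalent


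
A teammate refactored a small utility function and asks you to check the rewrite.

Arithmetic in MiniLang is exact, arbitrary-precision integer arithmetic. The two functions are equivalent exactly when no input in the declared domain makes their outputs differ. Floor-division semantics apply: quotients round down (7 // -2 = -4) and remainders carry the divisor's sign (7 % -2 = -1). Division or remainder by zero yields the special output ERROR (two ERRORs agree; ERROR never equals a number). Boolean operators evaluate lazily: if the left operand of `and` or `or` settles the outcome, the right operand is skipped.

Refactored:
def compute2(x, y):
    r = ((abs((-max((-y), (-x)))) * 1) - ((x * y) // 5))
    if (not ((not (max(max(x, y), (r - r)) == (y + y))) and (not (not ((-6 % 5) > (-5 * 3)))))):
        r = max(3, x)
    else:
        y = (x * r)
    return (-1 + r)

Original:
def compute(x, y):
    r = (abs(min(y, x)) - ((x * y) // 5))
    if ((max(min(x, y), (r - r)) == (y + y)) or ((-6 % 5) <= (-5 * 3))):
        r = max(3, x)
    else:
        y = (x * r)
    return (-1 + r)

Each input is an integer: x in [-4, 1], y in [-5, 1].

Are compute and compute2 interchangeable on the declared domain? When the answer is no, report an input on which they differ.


The rewrite breaks on x=1, y=0, where the results are 2 and -1.
compute: r becomes 0; next ((max(min(x, y), (r - r)) == (y + y)) or ((-6 % 5) <= (-5 * 3))) evaluates to true; next r becomes 3; next final value 2
compute2: r becomes 0; next (not ((not (max(max(x, y), (r - r)) == (y + y))) and (not (not ((-6 % 5) > (-5 * 3)))))) evaluates to false; next y becomes 0; next final value -1
verdict: not equivalent; witness: x=1, y=0


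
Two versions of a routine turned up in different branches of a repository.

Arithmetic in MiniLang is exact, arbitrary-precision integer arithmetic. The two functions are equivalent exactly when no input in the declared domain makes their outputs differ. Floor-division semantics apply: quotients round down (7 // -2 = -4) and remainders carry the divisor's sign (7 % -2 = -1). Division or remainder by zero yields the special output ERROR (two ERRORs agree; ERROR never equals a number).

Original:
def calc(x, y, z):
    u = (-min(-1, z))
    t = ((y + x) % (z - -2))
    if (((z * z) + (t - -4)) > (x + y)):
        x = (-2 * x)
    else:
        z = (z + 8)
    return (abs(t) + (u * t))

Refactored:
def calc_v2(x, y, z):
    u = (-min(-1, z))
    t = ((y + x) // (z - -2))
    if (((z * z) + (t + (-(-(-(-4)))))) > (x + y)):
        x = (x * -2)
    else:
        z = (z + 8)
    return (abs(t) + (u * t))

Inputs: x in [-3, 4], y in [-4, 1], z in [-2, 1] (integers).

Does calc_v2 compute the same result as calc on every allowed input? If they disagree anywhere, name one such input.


Input x=-3, y=-4, z=0: 2 from calc versus 0 from calc_v2.
verdict: not equivalent; witness: x=-3, y=-4, z=0


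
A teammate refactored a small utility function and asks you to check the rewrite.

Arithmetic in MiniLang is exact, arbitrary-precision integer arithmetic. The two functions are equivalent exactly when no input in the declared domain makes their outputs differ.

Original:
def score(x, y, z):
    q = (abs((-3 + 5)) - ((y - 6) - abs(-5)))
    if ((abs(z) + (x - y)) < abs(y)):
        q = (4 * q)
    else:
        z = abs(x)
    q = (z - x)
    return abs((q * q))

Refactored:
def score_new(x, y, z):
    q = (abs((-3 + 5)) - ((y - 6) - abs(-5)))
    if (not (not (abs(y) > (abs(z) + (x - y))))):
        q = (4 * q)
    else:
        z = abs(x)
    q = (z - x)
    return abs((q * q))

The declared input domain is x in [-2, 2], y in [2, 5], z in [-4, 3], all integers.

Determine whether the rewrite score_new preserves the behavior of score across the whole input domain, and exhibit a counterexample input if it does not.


Side by side, the visible changes include: comparison usage differs; also boolean connective usage differs.
One worked example (x=1, y=2, z=-4) — score: q becomes 11; next ((abs(z) + (x - y)) < abs(y)) evaluates to false; next z becomes 1; next q becomes 0; next final value 0; score_new: q becomes 11; next (not (not (abs(y) > (abs(z) + (x - y))))) evaluates to false; next z becomes 1; next q becomes 0; next final value 0; agreement on 0.
Every one of the 160 inputs gives matching results.
verdict: equivalent


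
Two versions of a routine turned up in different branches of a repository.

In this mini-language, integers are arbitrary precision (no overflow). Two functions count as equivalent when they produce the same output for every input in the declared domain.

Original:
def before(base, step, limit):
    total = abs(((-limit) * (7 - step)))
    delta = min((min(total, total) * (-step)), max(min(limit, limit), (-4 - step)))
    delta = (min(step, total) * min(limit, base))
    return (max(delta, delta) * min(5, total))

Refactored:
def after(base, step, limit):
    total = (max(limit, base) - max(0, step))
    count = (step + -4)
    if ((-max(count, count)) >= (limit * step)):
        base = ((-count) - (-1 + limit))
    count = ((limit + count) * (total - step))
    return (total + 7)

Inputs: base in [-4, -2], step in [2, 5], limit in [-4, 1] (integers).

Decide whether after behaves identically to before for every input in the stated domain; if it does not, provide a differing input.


Try base=-4, step=2, limit=-4.
before: total := 20 | delta := -40 | delta := -8 | result -40
after: total := -6 | count := -2 | ((-max(count, count)) >= (limit * step)): true | base := 7 | count := 48 | result 1
-40 against 1: the behavior changed.
verdict: not equivalent; witness: base=-4, step=2, limit=-4


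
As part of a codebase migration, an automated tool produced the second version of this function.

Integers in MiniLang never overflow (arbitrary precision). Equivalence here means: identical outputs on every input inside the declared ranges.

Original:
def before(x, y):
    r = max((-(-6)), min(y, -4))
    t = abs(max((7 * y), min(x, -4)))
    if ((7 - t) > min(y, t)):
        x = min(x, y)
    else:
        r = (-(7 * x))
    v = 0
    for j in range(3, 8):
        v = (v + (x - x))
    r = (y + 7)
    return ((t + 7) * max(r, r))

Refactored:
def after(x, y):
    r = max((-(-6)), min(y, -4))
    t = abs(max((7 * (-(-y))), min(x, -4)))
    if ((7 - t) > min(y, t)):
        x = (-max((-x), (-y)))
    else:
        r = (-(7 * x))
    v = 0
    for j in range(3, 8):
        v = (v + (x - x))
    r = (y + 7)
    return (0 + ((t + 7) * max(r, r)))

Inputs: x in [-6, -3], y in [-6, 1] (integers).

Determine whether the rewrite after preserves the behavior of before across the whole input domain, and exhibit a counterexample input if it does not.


Comparing the listings, the differences include: arithmetic usage differs, plus min/max/abs usage differs, plus constant usage differs.
One worked example (x=-4, y=0) — before: r := 6 | t := 0 | ((7 - t) > min(y, t)): true | x := -4 | v := 0 | iter j=3: | v := 0 | iter j=4: | v := 0 | iter j=5: | v := 0 | iter j=6: | v := 0 | iter j=7: | v := 0 | r := 7 | result 49; after: r := 6 | t := 0 | ((7 - t) > min(y, t)): true | x := -4 | v := 0 | iter j=3: | v := 0 | iter j=4: | v := 0 | iter j=5: | v := 0 | iter j=6: | v := 0 | iter j=7: | v := 0 | r := 7 | result 49; agreement on 49.
Every one of the 32 inputs gives matching results.
verdict: equivalent
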